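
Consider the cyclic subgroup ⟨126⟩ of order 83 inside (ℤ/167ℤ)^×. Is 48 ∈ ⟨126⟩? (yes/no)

48 ∈ ⟨126⟩ iff 48^83 ≡ 1 (mod 167), since |⟨126⟩| = 83.
48^83 mod 167 = 1.
Since 1 = 1, 48 lies in the subgroup.

yes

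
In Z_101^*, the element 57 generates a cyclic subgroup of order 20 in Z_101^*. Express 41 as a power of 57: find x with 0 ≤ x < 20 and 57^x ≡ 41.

13

Successive powers of 57 modulo 101:
  57^0=1  57^1=57  57^2=17  57^3=60  57^4=87  57^5=10
  57^6=65  57^7=69  57^8=95  57^9=62  57^10=100  57^11=44
  57^12=84  57^13=41
So 57^13 ≡ 41 (mod 101), giving x = 13.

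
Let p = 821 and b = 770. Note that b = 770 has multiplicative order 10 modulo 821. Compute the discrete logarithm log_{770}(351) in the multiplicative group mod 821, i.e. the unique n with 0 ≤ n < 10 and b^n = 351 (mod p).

Successive powers of 770 modulo 821:
  770^0=1  770^1=770  770^2=138  770^3=351
So 770^3 ≡ 351 (mod 821), giving n = 3.

3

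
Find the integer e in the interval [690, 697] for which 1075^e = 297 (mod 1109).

Compute 1075^690 mod 1109 = 611, then multiply by 1075 repeatedly:
  1075^690=611  1075^691=297
Found 297 at exponent 691.

691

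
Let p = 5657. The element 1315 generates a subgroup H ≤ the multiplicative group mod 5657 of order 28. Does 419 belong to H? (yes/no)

419 ∈ ⟨1315⟩ iff 419^28 ≡ 1 (mod 5657), since |⟨1315⟩| = 28.
419^28 mod 5657 = 2940.
Since 2940 ≠ 1, 419 does not lie in the subgroup.

no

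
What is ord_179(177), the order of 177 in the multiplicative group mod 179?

89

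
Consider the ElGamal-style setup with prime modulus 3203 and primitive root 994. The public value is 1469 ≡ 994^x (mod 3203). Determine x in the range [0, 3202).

3130

Baby-step giant-step with m = ceil(sqrt(3202)) = 57.
Baby table (994^j mod 3203 for j=0..56):
  0:1  1:994  2:1512  3:721  4:2405  5:1132  6:955  7:1182
  8:2610  9:3113  10:224  11:1649  12:2373  13:1354  14:616  15:531
  16:2522  17:2122  18:1694  19:2261  20:2131  21:1031  22:3057  23:2214
  24:255  25:433  26:1200  27:1284  28:1502  29:390  30:97  31:328
  32:2529  33:2674  34:2669  35:902  36:2951  37:2549  38:133  39:879
  40:2510  41:3006  42:2768  43:15  44:2098  45:259  46:1206  47:842
  48:965  49:1513  50:1715  51:714  52:1853  53:157  54:2314  55:362
  56:1092
Giant step factor: 994^(-57) ≡ 1710 (mod 3203).
Scan 1469·1710^i mod 3203 for i = 0, 1, …:
  i=0: 1469   i=1: 838   i=2: 1239   i=3: 1507
  i=4: 1758   i=5: 1766   i=6: 2634   i=7: 722
  i=8: 1465   i=9: 404     …   i=53: 1685
  i=54: 1853
Match at i=54, j=52: x = 54·57 + 52 = 3130.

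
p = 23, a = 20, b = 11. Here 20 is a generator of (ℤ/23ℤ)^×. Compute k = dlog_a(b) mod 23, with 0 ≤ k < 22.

Successive powers of 20 modulo 23:
  20^0=1  20^1=20  20^2=9  20^3=19  20^4=12  20^5=10
  20^6=16  20^7=21  20^8=6  20^9=5  20^10=8  20^11=22
  20^12=3  20^13=14  20^14=4  20^15=11
So 20^15 ≡ 11 (mod 23), giving k = 15.

15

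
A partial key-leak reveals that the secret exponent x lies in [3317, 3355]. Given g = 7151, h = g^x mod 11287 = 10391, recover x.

Compute 7151^3317 mod 11287 = 7942, then multiply by 7151 repeatedly:
  7151^3317=7942  7151^3318=8345  7151^3319=726  7151^3320=10893  7151^3321=4256
  7151^3322=4904  7151^3323=11082  7151^3324=1355  7151^3325=5359  7151^3326=2844
  7151^3327=9557  7151^3328=10609  7151^3329=5032  7151^3330=876  7151^3331=11278
  7151^3332=3363  7151^3333=7503  7151^3334=6842  7151^3335=9284  7151^3336=11037
  7151^3337=6883  7151^3338=9013  7151^3339=3193  7151^3340=10829  7151^3341=9359
  7151^3342=5586  7151^3343=793  7151^3344=4669  7151^3345=1073  7151^3346=9150
  7151^3347=911  7151^3348=1962  7151^3349=521  7151^3350=961  7151^3351=9615
  7151^3352=7748  7151^3353=9352  7151^3354=677  7151^3355=10391
Found 10391 at exponent 3355.

3355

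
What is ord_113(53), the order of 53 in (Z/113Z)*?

The order of 53 must divide p − 1 = 112 = 2^4 · 7.
Divisors: 1, 2, 4, 7, 8, 14, 16, 28, 56, 112.
Check each in increasing order: 53^1 ≡ 53;  53^2 ≡ 97;  53^4 ≡ 30;  53^7 ≡ 98;  53^8 ≡ 109;  53^14 ≡ 112;  53^16 ≡ 16;  53^28 ≡ 1.
Smallest exponent giving 1 is 28.

28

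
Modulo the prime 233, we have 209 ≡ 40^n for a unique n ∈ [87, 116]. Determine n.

105

Compute 40^87 mod 233 = 97, then multiply by 40 repeatedly:
  40^87=97  40^88=152  40^89=22  40^90=181  40^91=17
  40^92=214  40^93=172  40^94=123  40^95=27  40^96=148
  40^97=95  40^98=72  40^99=84  40^100=98  40^101=192
  40^102=224  40^103=106  40^104=46  40^105=209
Found 209 at exponent 105.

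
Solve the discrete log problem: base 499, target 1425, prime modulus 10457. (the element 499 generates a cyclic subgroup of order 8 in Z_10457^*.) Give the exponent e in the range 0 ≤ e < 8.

Successive powers of 499 modulo 10457:
  499^0=1  499^1=499  499^2=8490  499^3=1425
So 499^3 ≡ 1425 (mod 10457), giving e = 3.

3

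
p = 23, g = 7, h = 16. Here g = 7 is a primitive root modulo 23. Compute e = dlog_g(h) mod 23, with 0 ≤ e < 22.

Successive powers of 7 modulo 23:
  7^0=1  7^1=7  7^2=3  7^3=21  7^4=9  7^5=17
  7^6=4  7^7=5  7^8=12  7^9=15  7^10=13  7^11=22
  7^12=16
So 7^12 ≡ 16 (mod 23), giving e = 12.

12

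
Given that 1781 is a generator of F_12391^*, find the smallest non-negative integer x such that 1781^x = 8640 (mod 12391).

1799

Baby-step giant-step with m = ceil(sqrt(12390)) = 112.
Baby table (1781^j mod 12391 for j=0..111):
  0:1  1:1781  2:12256  3:7385  4:5834  5:6696  6:5434  7:583
  8:9870  9:8032  10:5778  11:6088  12:603  13:8317  14:5332  15:4786
  16:11249  17:10613  18:5478  19:4601  20:3930  21:10806  22:2263  23:3328
  24:4270  25:9187  26:5927  27:11246  28:5270  29:5883  30:7228  31:11210
  32:3109  33:10743  34:1579  35:11833  36:9873  37:984  38:5373  39:3461
  40:5714  41:3623  42:9243  43:6535  44:3686  45:9927  46:10421  47:10474
  48:5739  49:10975  50:5868  51:5295  52:844  53:3853  54:9970  55:267
  56:4669  57:1128  58:1626  59:8803  60:3528  61:1131  62:6969  63:8398
  64:901  65:6242  66:2275  67:12309  68:2650  69:11070  70:1589  71:4861
  72:8523  73:488  74:1758  75:8466  76:10490  77:9453  78:8815  79:118
  80:11902  81:8852  82:4060  83:6907  84:9495  85:9271  86:6839  87:12297
  88:6060  89:299  90:12097  91:9199  92:2517  93:9626  94:7153  95:1545
  96:843  97:2072  98:10105  99:5273  100:11226  101:6823  102:8583  103:8220
  104:6049  105:5490  106:1191  107:2310  108:298  109:10316  110:9334  111:7523
Giant step factor: 1781^(-112) ≡ 2173 (mod 12391).
Scan 8640·2173^i mod 12391 for i = 0, 1, …:
  i=0: 8640   i=1: 2355   i=2: 12323   i=3: 928
  i=4: 9202   i=5: 9263   i=6: 5515   i=7: 1998
  i=8: 4804   i=9: 5870     …   i=15: 5138
  i=16: 583
Match at i=16, j=7: x = 16·112 + 7 = 1799.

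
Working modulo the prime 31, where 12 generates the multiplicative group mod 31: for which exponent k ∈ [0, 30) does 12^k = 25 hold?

Successive powers of 12 modulo 31:
  12^0=1  12^1=12  12^2=20  12^3=23  12^4=28  12^5=26
  12^6=2  12^7=24  12^8=9  12^9=15  12^10=25
So 12^10 ≡ 25 (mod 31), giving k = 10.

10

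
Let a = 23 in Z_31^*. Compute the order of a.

10

The order of 23 must divide p − 1 = 30 = 2 · 3 · 5.
Divisors: 1, 2, 3, 5, 6, 10, 15, 30.
Check each in increasing order: 23^1 ≡ 23;  23^2 ≡ 2;  23^3 ≡ 15;  23^5 ≡ 30;  23^6 ≡ 8;  23^10 ≡ 1.
Smallest exponent giving 1 is 10.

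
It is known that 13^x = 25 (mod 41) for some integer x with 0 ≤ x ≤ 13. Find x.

4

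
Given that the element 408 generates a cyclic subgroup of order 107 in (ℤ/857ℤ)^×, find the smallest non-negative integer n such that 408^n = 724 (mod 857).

95

Baby-step giant-step with m = ceil(sqrt(107)) = 11.
Baby table (408^j mod 857 for j=0..10):
  0:1  1:408  2:206  3:62  4:443  5:774  6:416  7:42
  8:853  9:82  10:33
Giant step factor: 408^(-11) ≡ 584 (mod 857).
Scan 724·584^i mod 857 for i = 0, 1, …:
  i=0: 724   i=1: 315   i=2: 562   i=3: 834
  i=4: 280   i=5: 690   i=6: 170   i=7: 725
  i=8: 42
Match at i=8, j=7: n = 8·11 + 7 = 95.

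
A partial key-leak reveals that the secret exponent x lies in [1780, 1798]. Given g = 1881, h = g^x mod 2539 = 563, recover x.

1780

Compute 1881^1780 mod 2539 = 563, then multiply by 1881 repeatedly:
  1881^1780=563
Found 563 at exponent 1780.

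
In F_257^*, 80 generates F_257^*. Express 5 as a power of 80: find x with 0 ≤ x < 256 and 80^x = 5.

193

Baby-step giant-step with m = ceil(sqrt(256)) = 16.
Baby table (80^j mod 257 for j=0..15):
  0:1  1:80  2:232  3:56  4:111  5:142  6:52  7:48
  8:242  9:85  10:118  11:188  12:134  13:183  14:248  15:51
Giant step factor: 80^(-16) ≡ 8 (mod 257).
Scan 5·8^i mod 257 for i = 0, 1, …:
  i=0: 5   i=1: 40   i=2: 63   i=3: 247
  i=4: 177   i=5: 131   i=6: 20   i=7: 160
  i=8: 252   i=9: 217   i=10: 194   i=11: 10
  i=12: 80
Match at i=12, j=1: x = 12·16 + 1 = 193.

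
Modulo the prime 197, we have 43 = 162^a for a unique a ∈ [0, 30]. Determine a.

Compute 162^0 mod 197 = 1, then multiply by 162 repeatedly:
  162^0=1  162^1=162  162^2=43
Found 43 at exponent 2.

2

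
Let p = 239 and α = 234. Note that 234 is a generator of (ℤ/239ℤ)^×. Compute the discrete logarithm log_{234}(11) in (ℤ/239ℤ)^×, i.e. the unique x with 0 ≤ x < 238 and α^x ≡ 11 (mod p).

138

Baby-step giant-step with m = ceil(sqrt(238)) = 16.
Baby table (234^j mod 239 for j=0..15):
  0:1  1:234  2:25  3:114  4:147  5:221  6:90  7:28
  8:99  9:222  10:85  11:53  12:213  13:130  14:67  15:143
Giant step factor: 234^(-16) ≡ 120 (mod 239).
Scan 11·120^i mod 239 for i = 0, 1, …:
  i=0: 11   i=1: 125   i=2: 182   i=3: 91
  i=4: 165   i=5: 202   i=6: 101   i=7: 170
  i=8: 85
Match at i=8, j=10: x = 8·16 + 10 = 138.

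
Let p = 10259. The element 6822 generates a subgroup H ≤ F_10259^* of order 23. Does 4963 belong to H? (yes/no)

yes

⟨6822⟩ has order 23; its elements mod 10259 are {1, 1142, 1212, 1271, 1602, 1654, 1907, 2673, 2886, 3009, 3382, 4143, 4665, 4778, 4860, 4963, 5643, 6822, 8091, 8947, 9398, 9769, 9772}.
4963 is in this set.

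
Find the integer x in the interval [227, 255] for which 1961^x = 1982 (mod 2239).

238

Compute 1961^227 mod 2239 = 2145, then multiply by 1961 repeatedly:
  1961^227=2145  1961^228=1503  1961^229=859  1961^230=771  1961^231=606
  1961^232=1696  1961^233=941  1961^234=365  1961^235=1524  1961^236=1738
  1961^237=460  1961^238=1982
Found 1982 at exponent 238.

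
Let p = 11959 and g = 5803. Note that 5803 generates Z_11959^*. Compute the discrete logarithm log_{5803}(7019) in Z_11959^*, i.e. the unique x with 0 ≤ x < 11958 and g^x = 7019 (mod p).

Baby-step giant-step with m = ceil(sqrt(11958)) = 110.
Baby table (5803^j mod 11959 for j=0..109):
  0:1  1:5803  2:10224  3:1273  4:8516  5:3760  6:6064  7:6014
  8:2880  9:5917  10:2062  11:6786  12:10130  13:5905  14:4180  15:3688
  16:6813  17:11344  18:6896  19:2674  20:6399  21:702  22:7646  23:1848
  24:8680  25:10691  26:8540  27:11483  28:301  29:689  30:3961  31:485
  32:4090  33:7614  34:7496  35:4405  36:5832  37:11085  38:10753  39:9556
  40:11544  41:7473  42:2485  43:9860  44:5724  45:6229  46:6789  47:3621
  48:700  49:7999  50:5318  51:6134  52:5618  53:1020  54:11314  55:232
  56:6888  57:4086  58:8320  59:2477  60:11272  61:7645  62:8004  63:10415
  64:9418  65:24  66:7723  67:6196  68:6634  69:1081  70:6527  71:2028
  72:828  73:9325  74:10459  75:1652  76:7397  77:3940  78:10171  79:4648
  80:4799  81:8045  82:9158  83:10037  84:4381  85:10068  86:4889  87:4119
  88:8475  89:5017  90:5445  91:1657  92:535  93:7224  94:4577  95:11351
  96:11640  97:2488  98:3351  99:519  100:10048  101:8419  102:2942  103:6933
  104:2123  105:1999  106:11926  107:11804  108:9419  109:5827
Giant step factor: 5803^(-110) ≡ 2814 (mod 11959).
Scan 7019·2814^i mod 11959 for i = 0, 1, …:
  i=0: 7019   i=1: 7157   i=2: 842   i=3: 1506
  i=4: 4398   i=5: 10366   i=6: 1923   i=7: 5854
  i=8: 5613   i=9: 9102     …   i=34: 8670
  i=35: 1020
Match at i=35, j=53: x = 35·110 + 53 = 3903.

3903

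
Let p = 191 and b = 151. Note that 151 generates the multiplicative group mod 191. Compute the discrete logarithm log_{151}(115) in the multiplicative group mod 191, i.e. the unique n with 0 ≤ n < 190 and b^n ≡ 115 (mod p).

72

Baby-step giant-step with m = ceil(sqrt(190)) = 14.
Baby table (151^j mod 191 for j=0..13):
  0:1  1:151  2:72  3:176  4:27  5:66  6:34  7:168
  8:156  9:63  10:154  11:143  12:10  13:173
Giant step factor: 151^(-14) ≡ 13 (mod 191).
Scan 115·13^i mod 191 for i = 0, 1, …:
  i=0: 115   i=1: 158   i=2: 144   i=3: 153
  i=4: 79   i=5: 72
Match at i=5, j=2: n = 5·14 + 2 = 72.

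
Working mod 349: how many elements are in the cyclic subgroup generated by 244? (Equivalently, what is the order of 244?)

The order of 244 must divide p − 1 = 348 = 2^2 · 3 · 29.
Divisors: 1, 2, 3, 4, 6, 12, 29, 58, 87, 116, 174, 348.
Check each in increasing order: 244^1 ≡ 244;  244^2 ≡ 206;  244^3 ≡ 8;  244^4 ≡ 207;  244^6 ≡ 64;  244^12 ≡ 257;  244^29 ≡ 189;  244^58 ≡ 123;  244^87 ≡ 213;  244^116 ≡ 122;  244^174 ≡ 348;  244^348 ≡ 1.
Smallest exponent giving 1 is 348.

348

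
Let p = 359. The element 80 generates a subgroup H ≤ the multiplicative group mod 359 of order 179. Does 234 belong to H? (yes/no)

no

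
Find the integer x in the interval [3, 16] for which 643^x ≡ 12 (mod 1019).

Compute 643^3 mod 1019 = 797, then multiply by 643 repeatedly:
  643^3=797  643^4=933  643^5=747  643^6=372  643^7=750
  643^8=263  643^9=974  643^10=616  643^11=716  643^12=819
  643^13=813  643^14=12
Found 12 at exponent 14.

14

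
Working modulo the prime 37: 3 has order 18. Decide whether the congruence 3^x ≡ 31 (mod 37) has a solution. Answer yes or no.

31 ∈ ⟨3⟩ iff 31^18 ≡ 1 (mod 37), since |⟨3⟩| = 18.
31^18 mod 37 = 36.
Since 36 ≠ 1, 31 does not lie in the subgroup.

no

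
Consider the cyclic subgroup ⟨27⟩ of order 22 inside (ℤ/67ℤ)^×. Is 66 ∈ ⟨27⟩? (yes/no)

yes

⟨27⟩ has order 22; its elements mod 67 are {1, 3, 5, 8, 9, 14, 15, 22, 24, 25, 27, 40, 42, 43, 45, 52, 53, 58, 59, 62, 64, 66}.
66 is in this set.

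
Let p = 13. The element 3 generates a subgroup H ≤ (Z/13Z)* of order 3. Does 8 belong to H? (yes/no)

no

⟨3⟩ has order 3; its elements mod 13 are {1, 3, 9}.
8 is not in this set.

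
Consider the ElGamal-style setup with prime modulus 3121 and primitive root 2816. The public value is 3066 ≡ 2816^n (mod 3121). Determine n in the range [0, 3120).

561

Baby-step giant-step with m = ceil(sqrt(3120)) = 56.
Baby table (2816^j mod 3121 for j=0..55):
  0:1  1:2816  2:2516  3:386  4:868  5:545  6:2309  7:1101
  8:1263  9:1789  10:530  11:642  12:813  13:1715  14:1253  15:1718
  16:338  17:3024  18:1496  19:2507  20:10  21:71  22:192  23:739
  24:2438  25:2329  26:1243  27:1647  28:146  29:2285  30:2179  31:178
  32:1888  33:1545  34:46  35:1575  36:259  37:2151  38:2476  39:102
  40:100  41:710  42:1920  43:1148  44:2533  45:1443  46:3067  47:865
  48:1460  49:1003  50:3064  51:1780  52:154  53:2966  54:460  55:145
Giant step factor: 2816^(-56) ≡ 288 (mod 3121).
Scan 3066·288^i mod 3121 for i = 0, 1, …:
  i=0: 3066   i=1: 2886   i=2: 982   i=3: 1926
  i=4: 2271   i=5: 1759   i=6: 990   i=7: 1109
  i=8: 1050   i=9: 2784   i=10: 2816
Match at i=10, j=1: n = 10·56 + 1 = 561.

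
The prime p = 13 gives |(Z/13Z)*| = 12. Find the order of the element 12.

2

The order of 12 must divide p − 1 = 12 = 2^2 · 3.
Divisors: 1, 2, 3, 4, 6, 12.
Check each in increasing order: 12^1 ≡ 12;  12^2 ≡ 1.
Smallest exponent giving 1 is 2.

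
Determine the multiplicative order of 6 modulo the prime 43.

3

The order of 6 must divide p − 1 = 42 = 2 · 3 · 7.
Divisors: 1, 2, 3, 6, 7, 14, 21, 42.
Check each in increasing order: 6^1 ≡ 6;  6^2 ≡ 36;  6^3 ≡ 1.
Smallest exponent giving 1 is 3.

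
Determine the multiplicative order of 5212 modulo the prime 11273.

11272

The order of 5212 must divide p − 1 = 11272 = 2^3 · 1409.
Divisors: 1, 2, 4, 8, 1409, 2818, 5636, 11272.
Check each in increasing order: 5212^1 ≡ 5212;  5212^2 ≡ 8287;  5212^4 ≡ 10526;  5212^8 ≡ 5632;  5212^1409 ≡ 8112;  5212^2818 ≡ 4043;  5212^5636 ≡ 11272;  5212^11272 ≡ 1.
Smallest exponent giving 1 is 11272.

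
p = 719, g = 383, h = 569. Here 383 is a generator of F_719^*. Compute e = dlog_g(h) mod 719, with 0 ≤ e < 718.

141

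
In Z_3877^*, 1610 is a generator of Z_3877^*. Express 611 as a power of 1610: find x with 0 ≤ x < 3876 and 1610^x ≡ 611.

1021

Baby-step giant-step with m = ceil(sqrt(3876)) = 63.
Baby table (1610^j mod 3877 for j=0..62):
  0:1  1:1610  2:2264  3:660  4:302  5:1595  6:1376  7:1593
  8:2033  9:942  10:713  11:338  12:1400  13:1463  14:2091  15:1274
  16:207  17:3725  18:3408  19:925  20:482  21:620  22:1811  23:206
  24:2115  25:1144  26:265  27:180  28:2902  29:435  30:2490  31:82
  32:202  33:3429  34:3719  35:1502  36:2849  37:399  38:2685  39:3872
  40:3581  41:311  42:577  43:2367  44:3656  45:874  46:3666  47:1466
  48:3044  49:312  50:2187  51:754  52:439  53:1176  54:1384  55:2842
  56:760  57:2345  58:3129  59:1467  60:777  61:2576  62:2847
Giant step factor: 1610^(-63) ≡ 2067 (mod 3877).
Scan 611·2067^i mod 3877 for i = 0, 1, …:
  i=0: 611   i=1: 2912   i=2: 2000   i=3: 1118
  i=4: 214   i=5: 360   i=6: 3613   i=7: 969
  i=8: 2391   i=9: 2899     …   i=15: 1882
  i=16: 1463
Match at i=16, j=13: x = 16·63 + 13 = 1021.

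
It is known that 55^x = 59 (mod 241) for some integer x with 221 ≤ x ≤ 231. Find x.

226

Compute 55^221 mod 241 = 74, then multiply by 55 repeatedly:
  55^221=74  55^222=214  55^223=202  55^224=24  55^225=115
  55^226=59
Found 59 at exponent 226.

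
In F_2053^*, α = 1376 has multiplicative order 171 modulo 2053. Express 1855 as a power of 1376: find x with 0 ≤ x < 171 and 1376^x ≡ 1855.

114

Baby-step giant-step with m = ceil(sqrt(171)) = 14.
Baby table (1376^j mod 2053 for j=0..13):
  0:1  1:1376  2:510  3:1687  4:1422  5:163  6:511  7:1010
  8:1932  9:1850  10:1933  11:1173  12:390  13:807
Giant step factor: 1376^(-14) ≡ 230 (mod 2053).
Scan 1855·230^i mod 2053 for i = 0, 1, …:
  i=0: 1855   i=1: 1679   i=2: 206   i=3: 161
  i=4: 76   i=5: 1056   i=6: 626   i=7: 270
  i=8: 510
Match at i=8, j=2: x = 8·14 + 2 = 114.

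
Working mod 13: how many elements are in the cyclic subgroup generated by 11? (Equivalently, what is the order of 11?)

The order of 11 must divide p − 1 = 12 = 2^2 · 3.
Divisors: 1, 2, 3, 4, 6, 12.
Check each in increasing order: 11^1 ≡ 11;  11^2 ≡ 4;  11^3 ≡ 5;  11^4 ≡ 3;  11^6 ≡ 12;  11^12 ≡ 1.
Smallest exponent giving 1 is 12.

12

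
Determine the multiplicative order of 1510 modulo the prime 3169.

1056

The order of 1510 must divide p − 1 = 3168 = 2^5 · 3^2 · 11.
Divisors: 1, 2, 3, 4, 6, 8, 9, 11, 12, 16, 18, 22, 24, 32, 33, 36, 44, 48, 66, 72, 88, 96, 99, 132, 144, 176, 198, 264, 288, 352, 396, 528, 792, 1056, 1584, 3168.
Check each in increasing order: 1510^1 ≡ 1510;  1510^2 ≡ 1589;  1510^3 ≡ 457;  1510^4 ≡ 2397;  1510^6 ≡ 2864;  1510^8 ≡ 212;  1510^9 ≡ 51;  1510^11 ≡ 1814;  1510^12 ≡ 1124;  1510^16 ≡ 578;  1510^18 ≡ 2601;  1510^22 ≡ 1174;  1510^24 ≡ 2114;  1510^32 ≡ 1339;  1510^33 ≡ 68;  1510^36 ≡ 2555;  1510^44 ≡ 2930;  1510^48 ≡ 706;  1510^66 ≡ 1455;  1510^72 ≡ 3054;  1510^88 ≡ 79;  1510^96 ≡ 903;  1510^99 ≡ 701;  1510^132 ≡ 133;  1510^144 ≡ 549;  1510^176 ≡ 3072;  1510^198 ≡ 206;  1510^264 ≡ 1844;  1510^288 ≡ 346;  1510^352 ≡ 3071;  1510^396 ≡ 1239;  1510^528 ≡ 3168;  1510^792 ≡ 1325;  1510^1056 ≡ 1.
Smallest exponent giving 1 is 1056.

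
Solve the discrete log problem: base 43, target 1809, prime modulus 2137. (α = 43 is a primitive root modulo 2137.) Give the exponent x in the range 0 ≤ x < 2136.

1736

Baby-step giant-step with m = ceil(sqrt(2136)) = 47.
Baby table (43^j mod 2137 for j=0..46):
  0:1  1:43  2:1849  3:438  4:1738  5:2076  6:1651  7:472
  8:1063  9:832  10:1584  11:1865  12:1126  13:1404  14:536  15:1678
  16:1633  17:1835  18:1973  19:1496  20:218  21:826  22:1326  23:1456
  24:635  25:1661  26:902  27:320  28:938  29:1868  30:1255  31:540
  32:1850  33:481  34:1450  35:377  36:1252  37:411  38:577  39:1304
  40:510  41:560  42:573  43:1132  44:1662  45:945  46:32
Giant step factor: 43^(-47) ≡ 483 (mod 2137).
Scan 1809·483^i mod 2137 for i = 0, 1, …:
  i=0: 1809   i=1: 1851   i=2: 767   i=3: 760
  i=4: 1653   i=5: 1298   i=6: 793   i=7: 496
  i=8: 224   i=9: 1342     …   i=35: 322
  i=36: 1662
Match at i=36, j=44: x = 36·47 + 44 = 1736.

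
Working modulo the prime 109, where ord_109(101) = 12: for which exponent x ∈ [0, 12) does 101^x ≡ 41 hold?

5

Successive powers of 101 modulo 109:
  101^0=1  101^1=101  101^2=64  101^3=33  101^4=63  101^5=41
So 101^5 ≡ 41 (mod 109), giving x = 5.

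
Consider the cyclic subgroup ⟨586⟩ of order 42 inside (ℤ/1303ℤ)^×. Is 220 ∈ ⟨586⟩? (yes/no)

220 ∈ ⟨586⟩ iff 220^42 ≡ 1 (mod 1303), since |⟨586⟩| = 42.
220^42 mod 1303 = 1.
Since 1 = 1, 220 lies in the subgroup.

yes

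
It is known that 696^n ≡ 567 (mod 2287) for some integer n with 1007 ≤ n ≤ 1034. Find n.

Compute 696^1007 mod 2287 = 588, then multiply by 696 repeatedly:
  696^1007=588  696^1008=2162  696^1009=2193  696^1010=899  696^1011=1353
  696^1012=1731  696^1013=1814  696^1014=120  696^1015=1188  696^1016=1241
  696^1017=1537  696^1018=1723  696^1019=820  696^1020=1257  696^1021=1238
  696^1022=1736  696^1023=720  696^1024=267  696^1025=585  696^1026=74
  696^1027=1190  696^1028=346  696^1029=681  696^1030=567
Found 567 at exponent 1030.

1030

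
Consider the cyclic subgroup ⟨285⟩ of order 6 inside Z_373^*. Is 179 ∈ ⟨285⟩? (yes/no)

no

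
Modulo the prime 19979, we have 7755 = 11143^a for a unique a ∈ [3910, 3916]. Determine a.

3910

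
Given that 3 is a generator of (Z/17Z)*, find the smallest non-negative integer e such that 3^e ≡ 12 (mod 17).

Successive powers of 3 modulo 17:
  3^0=1  3^1=3  3^2=9  3^3=10  3^4=13  3^5=5
  3^6=15  3^7=11  3^8=16  3^9=14  3^10=8  3^11=7
  3^12=4  3^13=12
So 3^13 ≡ 12 (mod 17), giving e = 13.

13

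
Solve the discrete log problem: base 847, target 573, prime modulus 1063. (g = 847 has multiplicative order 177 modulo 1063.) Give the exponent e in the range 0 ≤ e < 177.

120

Baby-step giant-step with m = ceil(sqrt(177)) = 14.
Baby table (847^j mod 1063 for j=0..13):
  0:1  1:847  2:947  3:607  4:700  5:809  6:651  7:763
  8:1020  9:784  10:736  11:474  12:727  13:292
Giant step factor: 847^(-14) ≡ 530 (mod 1063).
Scan 573·530^i mod 1063 for i = 0, 1, …:
  i=0: 573   i=1: 735   i=2: 492   i=3: 325
  i=4: 44   i=5: 997   i=6: 99   i=7: 383
  i=8: 1020
Match at i=8, j=8: e = 8·14 + 8 = 120.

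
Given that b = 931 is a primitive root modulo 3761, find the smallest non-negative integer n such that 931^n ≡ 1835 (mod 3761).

348

Baby-step giant-step with m = ceil(sqrt(3760)) = 62.
Baby table (931^j mod 3761 for j=0..61):
  0:1  1:931  2:1731  3:1853  4:2605  5:3171  6:3577  7:1702
  8:1181  9:1299  10:2088  11:3252  12:7  13:2756  14:834  15:1688
  16:3191  17:3392  18:2473  19:631  20:745  21:1571  22:3333  23:198
  24:49  25:487  26:2077  27:533  28:3532  29:1178  30:2267  31:656
  32:1454  33:3475  34:765  35:1386  36:343  37:3409  38:3256  39:3731
  40:2158  41:724  42:825  43:831  44:2656  45:1759  46:1594  47:2180
  48:2401  49:1297  50:226  51:3551  52:62  53:1307  54:2014  55:2056
  56:3548  57:1030  58:3636  59:216  60:1763  61:1557
Giant step factor: 931^(-62) ≡ 3635 (mod 3761).
Scan 1835·3635^i mod 3761 for i = 0, 1, …:
  i=0: 1835   i=1: 1972   i=2: 3515   i=3: 908
  i=4: 2183   i=5: 3256
Match at i=5, j=38: n = 5·62 + 38 = 348.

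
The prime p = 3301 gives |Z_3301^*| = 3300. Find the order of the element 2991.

The order of 2991 must divide p − 1 = 3300 = 2^2 · 3 · 5^2 · 11.
Divisors: 1, 2, 3, 4, 5, 6, 10, 11, 12, 15, 20, 22, 25, 30, 33, 44, 50, 55, 60, 66, 75, 100, 110, 132, 150, 165, 220, 275, 300, 330, 550, 660, 825, 1100, 1650, 3300.
Check each in increasing order: 2991^1 ≡ 2991;  2991^2 ≡ 371;  2991^3 ≡ 525;  2991^4 ≡ 2300;  2991^5 ≡ 16;  2991^6 ≡ 1642;  2991^10 ≡ 256;  2991^11 ≡ 3165;  2991^12 ≡ 2548;  2991^15 ≡ 795;  2991^20 ≡ 2817;  2991^22 ≡ 1991;  2991^25 ≡ 2159;  2991^30 ≡ 1534;  2991^33 ≡ 3207;  2991^44 ≡ 2881;  2991^50 ≡ 269;  2991^55 ≡ 1003;  2991^60 ≡ 2844;  2991^66 ≡ 2234;  2991^75 ≡ 3096;  2991^100 ≡ 3040;  2991^110 ≡ 2505;  2991^132 ≡ 2945;  2991^150 ≡ 2413;  2991^165 ≡ 454;  2991^220 ≡ 3125;  2991^275 ≡ 1726;  2991^300 ≡ 2906;  2991^330 ≡ 1454;  2991^550 ≡ 1574;  2991^660 ≡ 1476;  2991^825 ≡ 1.
Smallest exponent giving 1 is 825.

825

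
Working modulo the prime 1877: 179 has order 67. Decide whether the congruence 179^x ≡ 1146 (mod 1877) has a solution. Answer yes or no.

no

1146 ∈ ⟨179⟩ iff 1146^67 ≡ 1 (mod 1877), since |⟨179⟩| = 67.
1146^67 mod 1877 = 593.
Since 593 ≠ 1, 1146 does not lie in the subgroup.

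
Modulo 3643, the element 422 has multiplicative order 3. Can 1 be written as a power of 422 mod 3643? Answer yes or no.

yes

1 ∈ ⟨422⟩ iff 1^3 ≡ 1 (mod 3643), since |⟨422⟩| = 3.
1^3 mod 3643 = 1.
Since 1 = 1, 1 lies in the subgroup.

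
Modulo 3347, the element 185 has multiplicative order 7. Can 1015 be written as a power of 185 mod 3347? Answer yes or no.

1015 ∈ ⟨185⟩ iff 1015^7 ≡ 1 (mod 3347), since |⟨185⟩| = 7.
1015^7 mod 3347 = 2204.
Since 2204 ≠ 1, 1015 does not lie in the subgroup.

no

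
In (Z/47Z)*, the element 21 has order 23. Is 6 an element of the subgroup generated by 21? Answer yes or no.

yes

⟨21⟩ has order 23; its elements mod 47 are {1, 2, 3, 4, 6, 7, 8, 9, 12, 14, 16, 17, 18, 21, 24, 25, 27, 28, 32, 34, 36, 37, 42}.
6 is in this set.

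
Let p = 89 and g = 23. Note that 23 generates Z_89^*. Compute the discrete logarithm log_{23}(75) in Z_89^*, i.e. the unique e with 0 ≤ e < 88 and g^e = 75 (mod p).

21

Successive powers of 23 modulo 89:
  23^0=1  23^1=23  23^2=84  23^3=63  23^4=25  23^5=41
  23^6=53  23^7=62  23^8=2  23^9=46  23^10=79  23^11=37
  23^12=50  23^13=82  23^14=17  23^15=35  23^16=4  23^17=3
  23^18=69  23^19=74  23^20=11  23^21=75
So 23^21 ≡ 75 (mod 89), giving e = 21.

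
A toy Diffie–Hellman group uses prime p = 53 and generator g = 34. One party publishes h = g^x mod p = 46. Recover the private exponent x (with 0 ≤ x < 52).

Baby-step giant-step with m = ceil(sqrt(52)) = 8.
Baby table (34^j mod 53 for j=0..7):
  0:1  1:34  2:43  3:31  4:47  5:8  6:7  7:26
Giant step factor: 34^(-8) ≡ 28 (mod 53).
Scan 46·28^i mod 53 for i = 0, 1, …:
  i=0: 46   i=1: 16   i=2: 24   i=3: 36
  i=4: 1
Match at i=4, j=0: x = 4·8 + 0 = 32.

32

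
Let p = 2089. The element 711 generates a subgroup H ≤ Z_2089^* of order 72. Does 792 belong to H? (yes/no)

yes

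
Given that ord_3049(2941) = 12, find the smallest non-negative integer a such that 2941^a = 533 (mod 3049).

10

Successive powers of 2941 modulo 3049:
  2941^0=1  2941^1=2941  2941^2=2517  2941^3=2574  2941^4=2516  2941^5=2682
  2941^6=3048  2941^7=108  2941^8=532  2941^9=475  2941^10=533
So 2941^10 ≡ 533 (mod 3049), giving a = 10.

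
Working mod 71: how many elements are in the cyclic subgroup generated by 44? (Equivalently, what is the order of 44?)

70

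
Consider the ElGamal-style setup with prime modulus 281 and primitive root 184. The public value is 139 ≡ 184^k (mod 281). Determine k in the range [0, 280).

Baby-step giant-step with m = ceil(sqrt(280)) = 17.
Baby table (184^j mod 281 for j=0..16):
  0:1  1:184  2:136  3:15  4:231  5:73  6:225  7:93
  8:252  9:3  10:271  11:127  12:45  13:131  14:219  15:113
  16:279
Giant step factor: 184^(-17) ≡ 239 (mod 281).
Scan 139·239^i mod 281 for i = 0, 1, …:
  i=0: 139   i=1: 63   i=2: 164   i=3: 137
  i=4: 147   i=5: 8   i=6: 226   i=7: 62
  i=8: 206   i=9: 59     …   i=15: 9
  i=16: 184
Match at i=16, j=1: k = 16·17 + 1 = 273.

273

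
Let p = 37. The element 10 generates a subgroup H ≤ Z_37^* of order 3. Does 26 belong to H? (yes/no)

yes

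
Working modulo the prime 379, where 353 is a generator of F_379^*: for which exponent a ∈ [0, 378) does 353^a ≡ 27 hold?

Baby-step giant-step with m = ceil(sqrt(378)) = 20.
Baby table (353^j mod 379 for j=0..19):
  0:1  1:353  2:297  3:237  4:281  5:274  6:77  7:272
  8:129  9:57  10:34  11:253  12:244  13:99  14:79  15:220
  16:344  17:152  18:217  19:43
Giant step factor: 353^(-20) ≡ 20 (mod 379).
Scan 27·20^i mod 379 for i = 0, 1, …:
  i=0: 27   i=1: 161   i=2: 188   i=3: 349
  i=4: 158   i=5: 128   i=6: 286   i=7: 35
  i=8: 321   i=9: 356     …   i=16: 279
  i=17: 274
Match at i=17, j=5: a = 17·20 + 5 = 345.

345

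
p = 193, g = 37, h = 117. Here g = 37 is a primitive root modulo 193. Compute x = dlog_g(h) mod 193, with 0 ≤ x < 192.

Baby-step giant-step with m = ceil(sqrt(192)) = 14.
Baby table (37^j mod 193 for j=0..13):
  0:1  1:37  2:18  3:87  4:131  5:22  6:42  7:10
  8:177  9:180  10:98  11:152  12:27  13:34
Giant step factor: 37^(-14) ≡ 83 (mod 193).
Scan 117·83^i mod 193 for i = 0, 1, …:
  i=0: 117   i=1: 61   i=2: 45   i=3: 68
  i=4: 47   i=5: 41   i=6: 122   i=7: 90
  i=8: 136   i=9: 94   i=10: 82   i=11: 51
  i=12: 180
Match at i=12, j=9: x = 12·14 + 9 = 177.

177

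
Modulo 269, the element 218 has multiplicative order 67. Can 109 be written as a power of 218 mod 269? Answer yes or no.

109 ∈ ⟨218⟩ iff 109^67 ≡ 1 (mod 269), since |⟨218⟩| = 67.
109^67 mod 269 = 82.
Since 82 ≠ 1, 109 does not lie in the subgroup.

no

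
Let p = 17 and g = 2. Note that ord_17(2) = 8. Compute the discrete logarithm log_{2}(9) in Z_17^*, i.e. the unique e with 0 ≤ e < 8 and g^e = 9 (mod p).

Successive powers of 2 modulo 17:
  2^0=1  2^1=2  2^2=4  2^3=8  2^4=16  2^5=15
  2^6=13  2^7=9
So 2^7 ≡ 9 (mod 17), giving e = 7.

7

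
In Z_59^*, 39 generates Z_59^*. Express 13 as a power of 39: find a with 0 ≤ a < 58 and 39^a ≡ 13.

31

Baby-step giant-step with m = ceil(sqrt(58)) = 8.
Baby table (39^j mod 59 for j=0..7):
  0:1  1:39  2:46  3:24  4:51  5:42  6:45  7:44
Giant step factor: 39^(-8) ≡ 12 (mod 59).
Scan 13·12^i mod 59 for i = 0, 1, …:
  i=0: 13   i=1: 38   i=2: 43   i=3: 44
Match at i=3, j=7: a = 3·8 + 7 = 31.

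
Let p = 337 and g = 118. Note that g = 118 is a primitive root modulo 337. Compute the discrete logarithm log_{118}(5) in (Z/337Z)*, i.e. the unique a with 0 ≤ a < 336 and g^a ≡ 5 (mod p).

207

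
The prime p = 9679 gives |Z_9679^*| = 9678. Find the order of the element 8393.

1613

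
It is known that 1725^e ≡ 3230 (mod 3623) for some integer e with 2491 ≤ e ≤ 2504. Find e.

Compute 1725^2491 mod 3623 = 1667, then multiply by 1725 repeatedly:
  1725^2491=1667  1725^2492=2536  1725^2493=1639  1725^2494=1335  1725^2495=2270
  1725^2496=2910  1725^2497=1895  1725^2498=929  1725^2499=1159  1725^2500=3002
  1725^2501=1183  1725^2502=926  1725^2503=3230
Found 3230 at exponent 2503.

2503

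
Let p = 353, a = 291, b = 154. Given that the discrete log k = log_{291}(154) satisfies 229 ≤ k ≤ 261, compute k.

Compute 291^229 mod 353 = 229, then multiply by 291 repeatedly:
  291^229=229  291^230=275  291^231=247  291^232=218  291^233=251
  291^234=323  291^235=95  291^236=111  291^237=178  291^238=260
  291^239=118  291^240=97  291^241=340  291^242=100  291^243=154
Found 154 at exponent 243.

243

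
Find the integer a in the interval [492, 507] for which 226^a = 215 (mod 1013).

501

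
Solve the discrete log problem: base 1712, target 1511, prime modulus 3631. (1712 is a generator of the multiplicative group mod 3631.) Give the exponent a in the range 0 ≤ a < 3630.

Baby-step giant-step with m = ceil(sqrt(3630)) = 61.
Baby table (1712^j mod 3631 for j=0..60):
  0:1  1:1712  2:727  3:2822  4:2034  5:79  6:901  7:2968
  8:1447  9:922  10:2610  11:2190  12:2088  13:1752  14:218  15:2854
  16:2353  17:1557  18:430  19:2698  20:344  21:706  22:3180  23:1291
  24:2544  25:1759  26:1309  27:681  28:321  29:1271  30:983  31:1743
  32:2965  33:3573  34:2372  35:1406  36:3350  37:1851  38:2680  39:2207
  40:2144  41:3218  42:989  43:1122  44:65  45:2350  46:52  47:1880
  48:1494  49:1504  50:469  51:477  52:3280  53:1834  54:2624  55:741
  56:1373  57:1319  58:3277  59:329  60:443
Giant step factor: 1712^(-61) ≡ 1890 (mod 3631).
Scan 1511·1890^i mod 3631 for i = 0, 1, …:
  i=0: 1511   i=1: 1824   i=2: 1541   i=3: 428
  i=4: 2838   i=5: 833   i=6: 2147   i=7: 2003
  i=8: 2168   i=9: 1752
Match at i=9, j=13: a = 9·61 + 13 = 562.

562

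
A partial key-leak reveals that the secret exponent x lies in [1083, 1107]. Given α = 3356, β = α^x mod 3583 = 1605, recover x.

Compute 3356^1083 mod 3583 = 1605, then multiply by 3356 repeatedly:
  3356^1083=1605
Found 1605 at exponent 1083.

1083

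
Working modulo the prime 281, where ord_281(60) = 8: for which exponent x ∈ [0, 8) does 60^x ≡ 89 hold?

7

Successive powers of 60 modulo 281:
  60^0=1  60^1=60  60^2=228  60^3=192  60^4=280  60^5=221
  60^6=53  60^7=89
So 60^7 ≡ 89 (mod 281), giving x = 7.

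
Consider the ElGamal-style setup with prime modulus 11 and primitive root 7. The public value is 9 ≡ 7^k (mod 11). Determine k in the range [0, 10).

Successive powers of 7 modulo 11:
  7^0=1  7^1=7  7^2=5  7^3=2  7^4=3  7^5=10
  7^6=4  7^7=6  7^8=9
So 7^8 ≡ 9 (mod 11), giving k = 8.

8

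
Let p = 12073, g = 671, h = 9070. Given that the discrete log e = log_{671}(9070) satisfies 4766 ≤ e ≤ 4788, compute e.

4778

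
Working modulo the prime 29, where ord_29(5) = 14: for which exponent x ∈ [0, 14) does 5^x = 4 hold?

Successive powers of 5 modulo 29:
  5^0=1  5^1=5  5^2=25  5^3=9  5^4=16  5^5=22
  5^6=23  5^7=28  5^8=24  5^9=4
So 5^9 ≡ 4 (mod 29), giving x = 9.

9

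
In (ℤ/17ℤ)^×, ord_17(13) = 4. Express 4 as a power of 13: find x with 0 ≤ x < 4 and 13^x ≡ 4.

Successive powers of 13 modulo 17:
  13^0=1  13^1=13  13^2=16  13^3=4
So 13^3 ≡ 4 (mod 17), giving x = 3.

3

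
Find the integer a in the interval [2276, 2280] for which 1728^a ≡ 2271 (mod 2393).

2280

Compute 1728^2276 mod 2393 = 1061, then multiply by 1728 repeatedly:
  1728^2276=1061  1728^2277=370  1728^2278=429  1728^2279=1875  1728^2280=2271
Found 2271 at exponent 2280.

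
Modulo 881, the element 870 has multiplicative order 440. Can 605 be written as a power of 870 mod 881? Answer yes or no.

yes

605 ∈ ⟨870⟩ iff 605^440 ≡ 1 (mod 881), since |⟨870⟩| = 440.
605^440 mod 881 = 1.
Since 1 = 1, 605 lies in the subgroup.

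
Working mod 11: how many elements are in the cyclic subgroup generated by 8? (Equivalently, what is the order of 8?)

10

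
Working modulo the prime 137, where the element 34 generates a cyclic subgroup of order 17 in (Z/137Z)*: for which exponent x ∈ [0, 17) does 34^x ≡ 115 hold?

7

Successive powers of 34 modulo 137:
  34^0=1  34^1=34  34^2=60  34^3=122  34^4=38  34^5=59
  34^6=88  34^7=115
So 34^7 ≡ 115 (mod 137), giving x = 7.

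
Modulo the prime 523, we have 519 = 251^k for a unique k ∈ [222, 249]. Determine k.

245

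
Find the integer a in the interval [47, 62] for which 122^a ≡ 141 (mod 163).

Compute 122^47 mod 163 = 66, then multiply by 122 repeatedly:
  122^47=66  122^48=65  122^49=106  122^50=55  122^51=27
  122^52=34  122^53=73  122^54=104  122^55=137  122^56=88
  122^57=141
Found 141 at exponent 57.

57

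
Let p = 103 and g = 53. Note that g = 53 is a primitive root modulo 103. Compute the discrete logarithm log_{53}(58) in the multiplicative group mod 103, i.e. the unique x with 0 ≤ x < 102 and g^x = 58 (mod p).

76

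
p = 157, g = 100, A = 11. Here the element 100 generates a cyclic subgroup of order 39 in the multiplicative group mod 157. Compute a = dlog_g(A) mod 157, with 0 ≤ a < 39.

Successive powers of 100 modulo 157:
  100^0=1  100^1=100  100^2=109  100^3=67  100^4=106  100^5=81
  100^6=93  100^7=37  100^8=89  100^9=108  100^10=124  100^11=154
  100^12=14  100^13=144  100^14=113  100^15=153  100^16=71  100^17=35
  100^18=46  100^19=47  100^20=147  100^21=99  100^22=9  100^23=115
  100^24=39  100^25=132  100^26=12  100^27=101  100^28=52  100^29=19
  100^30=16  100^31=30  100^32=17  100^33=130  100^34=126  100^35=40
  100^36=75  100^37=121  100^38=11
So 100^38 ≡ 11 (mod 157), giving a = 38.

38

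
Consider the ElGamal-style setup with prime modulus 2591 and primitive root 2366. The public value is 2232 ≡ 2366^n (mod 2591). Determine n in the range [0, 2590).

Baby-step giant-step with m = ceil(sqrt(2590)) = 51.
Baby table (2366^j mod 2591 for j=0..50):
  0:1  1:2366  2:1396  3:2002  4:384  5:1694  6:2318  7:1832
  8:2360  9:155  10:1399  11:1327  12:1981  13:2518  14:879  15:1732
  16:1541  17:469  18:706  19:1792  20:996  21:1317  22:1640  23:1513
  24:1587  25:483  26:147  27:608  28:523  29:1511  30:2037  31:282
  32:1325  33:2431  34:2317  35:2057  36:964  37:744  38:1015  39:2224
  40:2254  41:686  42:1110  43:1577  44:142  45:1733  46:1316  47:1865
  48:117  49:2176  50:99
Giant step factor: 2366^(-51) ≡ 1432 (mod 2591).
Scan 2232·1432^i mod 2591 for i = 0, 1, …:
  i=0: 2232   i=1: 1521   i=2: 1632   i=3: 2533
  i=4: 2447   i=5: 1072   i=6: 1232   i=7: 2344
  i=8: 1263   i=9: 98     …   i=17: 146
  i=18: 1792
Match at i=18, j=19: n = 18·51 + 19 = 937.

937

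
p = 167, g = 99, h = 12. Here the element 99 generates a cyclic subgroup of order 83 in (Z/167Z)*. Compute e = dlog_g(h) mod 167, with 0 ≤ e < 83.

40

Baby-step giant-step with m = ceil(sqrt(83)) = 10.
Baby table (99^j mod 167 for j=0..9):
  0:1  1:99  2:115  3:29  4:32  5:162  6:6  7:93
  8:22  9:7
Giant step factor: 99^(-10) ≡ 147 (mod 167).
Scan 12·147^i mod 167 for i = 0, 1, …:
  i=0: 12   i=1: 94   i=2: 124   i=3: 25
  i=4: 1
Match at i=4, j=0: e = 4·10 + 0 = 40.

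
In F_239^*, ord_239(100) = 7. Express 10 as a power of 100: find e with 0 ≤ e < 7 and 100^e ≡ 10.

4

Successive powers of 100 modulo 239:
  100^0=1  100^1=100  100^2=201  100^3=24  100^4=10
So 100^4 ≡ 10 (mod 239), giving e = 4.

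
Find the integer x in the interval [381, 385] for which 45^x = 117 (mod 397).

381

Compute 45^381 mod 397 = 117, then multiply by 45 repeatedly:
  45^381=117
Found 117 at exponent 381.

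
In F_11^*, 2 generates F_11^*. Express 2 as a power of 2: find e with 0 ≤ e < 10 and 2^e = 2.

Successive powers of 2 modulo 11:
  2^0=1  2^1=2
So 2^1 ≡ 2 (mod 11), giving e = 1.

1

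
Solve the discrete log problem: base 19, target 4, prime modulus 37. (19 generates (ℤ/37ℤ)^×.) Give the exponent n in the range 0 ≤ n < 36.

34

Successive powers of 19 modulo 37:
  19^0=1  19^1=19  19^2=28  19^3=14  19^4=7  19^5=22
  19^6=11  19^7=24  19^8=12  19^9=6  19^10=3  19^11=20
  19^12=10  19^13=5  19^14=21  19^15=29  19^16=33  19^17=35
  19^18=36  19^19=18  19^20=9  19^21=23  19^22=30  19^23=15
  19^24=26  19^25=13  19^26=25  19^27=31  19^28=34  19^29=17
  19^30=27  19^31=32  19^32=16  19^33=8  19^34=4
So 19^34 ≡ 4 (mod 37), giving n = 34.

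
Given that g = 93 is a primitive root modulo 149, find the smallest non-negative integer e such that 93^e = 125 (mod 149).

44

Baby-step giant-step with m = ceil(sqrt(148)) = 13.
Baby table (93^j mod 149 for j=0..12):
  0:1  1:93  2:7  3:55  4:49  5:87  6:45  7:13
  8:17  9:91  10:119  11:41  12:88
Giant step factor: 93^(-13) ≡ 27 (mod 149).
Scan 125·27^i mod 149 for i = 0, 1, …:
  i=0: 125   i=1: 97   i=2: 86   i=3: 87
Match at i=3, j=5: e = 3·13 + 5 = 44.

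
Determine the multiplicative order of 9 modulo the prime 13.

The order of 9 must divide p − 1 = 12 = 2^2 · 3.
Divisors: 1, 2, 3, 4, 6, 12.
Check each in increasing order: 9^1 ≡ 9;  9^2 ≡ 3;  9^3 ≡ 1.
Smallest exponent giving 1 is 3.

3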